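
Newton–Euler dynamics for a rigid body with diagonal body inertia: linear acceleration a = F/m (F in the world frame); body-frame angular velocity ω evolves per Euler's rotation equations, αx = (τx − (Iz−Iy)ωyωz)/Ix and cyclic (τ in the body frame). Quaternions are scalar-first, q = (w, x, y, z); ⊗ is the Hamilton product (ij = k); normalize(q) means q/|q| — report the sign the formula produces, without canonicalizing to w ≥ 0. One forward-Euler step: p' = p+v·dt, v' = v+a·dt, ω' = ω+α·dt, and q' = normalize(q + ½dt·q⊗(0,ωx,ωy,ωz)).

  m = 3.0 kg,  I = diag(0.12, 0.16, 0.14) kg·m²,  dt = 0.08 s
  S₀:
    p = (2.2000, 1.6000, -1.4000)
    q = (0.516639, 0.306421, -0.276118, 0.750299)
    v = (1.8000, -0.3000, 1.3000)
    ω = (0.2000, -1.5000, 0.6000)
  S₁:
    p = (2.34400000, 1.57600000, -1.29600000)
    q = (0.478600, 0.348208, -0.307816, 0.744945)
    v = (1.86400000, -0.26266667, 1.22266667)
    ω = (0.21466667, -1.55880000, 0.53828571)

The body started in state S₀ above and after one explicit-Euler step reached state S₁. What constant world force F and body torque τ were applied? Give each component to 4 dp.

F = (2.4000, 1.4000, -2.9000)
τ = (0.0400, -0.1200, -0.1200)

Δv = v₁−v₀ = (0.06400000, 0.03733333, -0.07733333)
F = m·Δv/dt = (2.4000, 1.4000, -2.9000)
rate change Δω = (0.01466667, -0.05880000, -0.06171429)
τ = I·(Δω/dt) + ω₀×(Iω₀) = (0.0400, -0.1200, -0.1200)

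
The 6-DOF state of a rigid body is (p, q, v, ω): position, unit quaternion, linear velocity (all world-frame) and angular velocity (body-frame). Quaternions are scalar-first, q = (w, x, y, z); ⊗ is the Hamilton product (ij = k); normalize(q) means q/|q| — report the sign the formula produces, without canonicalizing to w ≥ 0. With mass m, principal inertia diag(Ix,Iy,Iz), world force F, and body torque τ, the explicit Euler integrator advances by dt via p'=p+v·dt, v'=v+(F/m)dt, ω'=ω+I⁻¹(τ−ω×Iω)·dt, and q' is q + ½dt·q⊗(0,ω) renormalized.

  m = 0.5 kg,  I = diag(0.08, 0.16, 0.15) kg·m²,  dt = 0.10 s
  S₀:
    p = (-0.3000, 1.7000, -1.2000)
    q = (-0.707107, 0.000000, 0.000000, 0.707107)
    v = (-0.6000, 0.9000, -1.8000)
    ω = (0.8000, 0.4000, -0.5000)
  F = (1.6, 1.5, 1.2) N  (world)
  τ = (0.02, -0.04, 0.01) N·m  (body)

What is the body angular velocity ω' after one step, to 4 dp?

gyro term ω×Iω = (0.0020, 0.0280, 0.0256)
(τ − ω×Iω)/I = (0.2250, -0.4250, -0.1040)
ω + α·dt = (0.8225, 0.3575, -0.5104)

ω' = (0.8225, 0.3575, -0.5104)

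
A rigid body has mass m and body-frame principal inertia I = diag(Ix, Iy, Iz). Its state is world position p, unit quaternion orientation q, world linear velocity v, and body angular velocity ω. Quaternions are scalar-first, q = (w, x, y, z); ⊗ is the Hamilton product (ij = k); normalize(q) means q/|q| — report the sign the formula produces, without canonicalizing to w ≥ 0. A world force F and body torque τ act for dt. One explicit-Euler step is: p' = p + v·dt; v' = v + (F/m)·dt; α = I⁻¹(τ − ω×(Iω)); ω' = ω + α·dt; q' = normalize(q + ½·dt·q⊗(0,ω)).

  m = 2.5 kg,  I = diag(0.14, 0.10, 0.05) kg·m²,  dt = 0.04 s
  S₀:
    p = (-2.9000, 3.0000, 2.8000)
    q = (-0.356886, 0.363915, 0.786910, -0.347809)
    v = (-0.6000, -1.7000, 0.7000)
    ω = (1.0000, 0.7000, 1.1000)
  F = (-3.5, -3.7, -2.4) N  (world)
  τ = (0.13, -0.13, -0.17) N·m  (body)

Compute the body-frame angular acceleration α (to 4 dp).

gyro term ω×Iω = (-0.0385, 0.0990, -0.0280)
(τ − ω×Iω)/I = (1.2036, -2.2900, -2.8400)

α = (1.2036, -2.2900, -2.8400)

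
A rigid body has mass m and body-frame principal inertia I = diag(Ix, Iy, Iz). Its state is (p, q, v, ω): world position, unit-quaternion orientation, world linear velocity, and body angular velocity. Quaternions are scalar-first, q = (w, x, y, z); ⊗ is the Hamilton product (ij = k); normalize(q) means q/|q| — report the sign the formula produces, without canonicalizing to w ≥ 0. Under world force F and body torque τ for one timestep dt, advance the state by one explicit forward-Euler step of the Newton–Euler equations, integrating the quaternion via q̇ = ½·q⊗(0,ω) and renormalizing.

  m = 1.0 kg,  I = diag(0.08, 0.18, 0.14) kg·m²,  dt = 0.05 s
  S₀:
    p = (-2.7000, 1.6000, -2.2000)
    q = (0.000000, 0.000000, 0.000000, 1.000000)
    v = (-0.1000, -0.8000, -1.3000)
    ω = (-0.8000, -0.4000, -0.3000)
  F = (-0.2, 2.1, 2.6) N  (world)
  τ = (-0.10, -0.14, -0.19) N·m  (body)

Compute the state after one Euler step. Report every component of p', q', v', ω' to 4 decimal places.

p' = p + v·dt = (-2.7050, 1.5600, -2.2650)
v' = v + a·dt = (-0.1100, -0.6950, -1.1700)
α = I⁻¹(τ − ω×Iω) = (-1.1900, -0.6978, -1.5857)
ω' = ω + α·dt = (-0.8595, -0.4349, -0.3793)
Hamilton product q⊗(0,ω) = (0.3000000, 0.4000000, -0.8000000, 0.0000000)
q + ½dt·q⊗(0,ω), renormalized = (0.0075, 0.0100, -0.0200, 0.9997)

p' = (-2.7050, 1.5600, -2.2650)
q' = (0.0075, 0.0100, -0.0200, 0.9997)
v' = (-0.1100, -0.6950, -1.1700)
ω' = (-0.8595, -0.4349, -0.3793)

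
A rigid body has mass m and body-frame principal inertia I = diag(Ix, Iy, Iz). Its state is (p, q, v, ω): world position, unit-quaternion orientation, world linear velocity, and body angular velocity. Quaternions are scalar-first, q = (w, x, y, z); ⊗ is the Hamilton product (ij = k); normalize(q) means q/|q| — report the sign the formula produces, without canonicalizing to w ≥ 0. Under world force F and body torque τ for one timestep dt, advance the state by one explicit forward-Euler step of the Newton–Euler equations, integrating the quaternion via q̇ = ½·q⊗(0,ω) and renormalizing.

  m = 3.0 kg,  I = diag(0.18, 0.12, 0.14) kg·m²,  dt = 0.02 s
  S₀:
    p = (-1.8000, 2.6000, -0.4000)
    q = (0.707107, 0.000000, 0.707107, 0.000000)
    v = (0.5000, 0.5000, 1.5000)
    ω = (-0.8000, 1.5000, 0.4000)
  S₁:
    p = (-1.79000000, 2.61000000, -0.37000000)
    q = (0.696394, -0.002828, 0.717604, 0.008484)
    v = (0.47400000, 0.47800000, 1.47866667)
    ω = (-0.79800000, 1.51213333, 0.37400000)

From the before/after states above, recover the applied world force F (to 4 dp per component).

F = (-3.9000, -3.3000, -3.2000)

v₁ − v₀ = (-0.02600000, -0.02200000, -0.02133333)
applied force F = (-3.9000, -3.3000, -3.2000)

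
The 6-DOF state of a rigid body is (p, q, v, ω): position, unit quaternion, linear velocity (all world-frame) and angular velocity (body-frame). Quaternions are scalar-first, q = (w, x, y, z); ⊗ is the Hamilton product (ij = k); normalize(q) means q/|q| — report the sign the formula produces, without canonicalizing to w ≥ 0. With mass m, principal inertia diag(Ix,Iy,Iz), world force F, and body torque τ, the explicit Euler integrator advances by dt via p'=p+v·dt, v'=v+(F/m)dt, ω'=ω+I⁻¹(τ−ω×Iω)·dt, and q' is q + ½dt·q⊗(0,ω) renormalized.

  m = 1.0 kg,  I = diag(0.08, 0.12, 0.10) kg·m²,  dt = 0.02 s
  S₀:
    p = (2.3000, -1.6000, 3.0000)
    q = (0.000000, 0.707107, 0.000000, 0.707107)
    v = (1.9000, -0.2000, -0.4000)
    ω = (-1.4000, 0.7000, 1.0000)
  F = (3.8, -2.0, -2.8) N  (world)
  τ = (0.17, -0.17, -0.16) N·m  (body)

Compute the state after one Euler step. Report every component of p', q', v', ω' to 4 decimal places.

p' = (2.3380, -1.6040, 2.9920)
q' = (0.0028, 0.7020, -0.0170, 0.7119)
v' = (1.9760, -0.2400, -0.4560)
ω' = (-1.3540, 0.6670, 0.9758)

a = F/m = (3.8000, -2.0000, -2.8000)
p' = p + v·dt = (2.3380, -1.6040, 2.9920)
new velocity v' = (1.9760, -0.2400, -0.4560)
precession coupling ω×(Iω) = (-0.0140, 0.0280, -0.0392)
angular accel α = (2.3000, -1.6500, -1.2080)
new body rate ω' = (-1.3540, 0.6670, 0.9758)
2q̇ = q⊗(0,ω) = (0.2828428, -0.4949749, -1.6970568, 0.4949749)
q + ½dt·q⊗(0,ω), renormalized = (0.0028, 0.7020, -0.0170, 0.7119)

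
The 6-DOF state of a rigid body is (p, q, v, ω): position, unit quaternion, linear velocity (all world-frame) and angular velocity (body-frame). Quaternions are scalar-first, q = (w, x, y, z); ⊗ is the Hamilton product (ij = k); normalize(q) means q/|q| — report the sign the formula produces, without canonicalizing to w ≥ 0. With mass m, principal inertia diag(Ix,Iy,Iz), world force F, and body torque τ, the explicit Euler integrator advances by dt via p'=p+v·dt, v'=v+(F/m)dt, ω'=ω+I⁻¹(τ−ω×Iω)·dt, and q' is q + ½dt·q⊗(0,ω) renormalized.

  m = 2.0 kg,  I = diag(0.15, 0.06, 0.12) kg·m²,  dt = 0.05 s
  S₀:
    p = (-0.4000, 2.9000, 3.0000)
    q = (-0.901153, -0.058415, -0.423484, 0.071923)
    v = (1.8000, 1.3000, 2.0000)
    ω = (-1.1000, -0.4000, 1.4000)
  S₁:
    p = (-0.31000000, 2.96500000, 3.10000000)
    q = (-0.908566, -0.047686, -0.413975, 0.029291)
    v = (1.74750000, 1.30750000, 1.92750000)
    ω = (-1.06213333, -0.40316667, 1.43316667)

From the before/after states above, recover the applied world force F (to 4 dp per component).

F = (-2.1000, 0.3000, -2.9000)

Δv = v₁−v₀ = (-0.05250000, 0.00750000, -0.07250000)
m·(v₁−v₀)/dt = (-2.1000, 0.3000, -2.9000)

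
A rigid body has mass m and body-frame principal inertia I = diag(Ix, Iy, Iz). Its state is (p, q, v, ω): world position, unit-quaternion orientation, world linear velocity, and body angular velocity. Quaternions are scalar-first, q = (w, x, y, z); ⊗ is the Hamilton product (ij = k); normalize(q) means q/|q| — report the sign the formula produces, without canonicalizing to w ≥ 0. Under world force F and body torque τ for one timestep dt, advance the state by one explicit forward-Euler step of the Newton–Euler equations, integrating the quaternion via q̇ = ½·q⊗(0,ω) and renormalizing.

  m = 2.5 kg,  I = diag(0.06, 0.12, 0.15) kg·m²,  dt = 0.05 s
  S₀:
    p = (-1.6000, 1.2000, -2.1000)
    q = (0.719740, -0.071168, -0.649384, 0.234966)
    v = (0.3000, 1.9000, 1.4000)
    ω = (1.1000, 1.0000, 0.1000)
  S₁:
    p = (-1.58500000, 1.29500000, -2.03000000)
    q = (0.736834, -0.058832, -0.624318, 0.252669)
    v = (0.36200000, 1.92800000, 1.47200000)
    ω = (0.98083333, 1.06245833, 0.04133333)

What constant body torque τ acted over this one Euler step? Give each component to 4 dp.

rate change Δω = (-0.11916667, 0.06245833, -0.05866667)
gyro term ω₀×Iω₀ = (0.0030, -0.0099, 0.0660)
I·α + gyro = (-0.1400, 0.1400, -0.1100)

τ = (-0.1400, 0.1400, -0.1100)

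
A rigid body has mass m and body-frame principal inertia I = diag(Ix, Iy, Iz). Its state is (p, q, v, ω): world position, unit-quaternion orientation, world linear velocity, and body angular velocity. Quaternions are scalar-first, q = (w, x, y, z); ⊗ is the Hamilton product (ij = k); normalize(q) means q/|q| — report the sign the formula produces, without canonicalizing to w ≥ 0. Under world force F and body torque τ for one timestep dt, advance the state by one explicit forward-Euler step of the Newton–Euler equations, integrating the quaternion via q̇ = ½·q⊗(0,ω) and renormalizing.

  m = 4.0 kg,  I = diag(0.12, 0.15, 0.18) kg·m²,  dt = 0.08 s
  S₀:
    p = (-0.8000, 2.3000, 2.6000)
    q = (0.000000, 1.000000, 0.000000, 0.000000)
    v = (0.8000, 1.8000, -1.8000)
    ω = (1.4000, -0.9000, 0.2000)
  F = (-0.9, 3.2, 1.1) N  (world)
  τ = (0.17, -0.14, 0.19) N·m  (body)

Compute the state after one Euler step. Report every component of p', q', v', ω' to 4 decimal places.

gyro term ω×Iω = (-0.0054, -0.0168, -0.0378)
α = I⁻¹(τ − ω×Iω) = (1.4617, -0.8213, 1.2656)
ω' = ω + α·dt = (1.5169, -0.9657, 0.3012)
q⊗(0,ω) = (-1.4000000, 0.0000000, -0.2000000, -0.9000000)
q' = normalize(q + ½dt·q⊗(0,ω)) = (-0.0559, 0.9978, -0.0080, -0.0359)
p' = p + v·dt = (-0.7360, 2.4440, 2.4560)
v + (F/m)dt = (0.7820, 1.8640, -1.7780)

p' = (-0.7360, 2.4440, 2.4560)
q' = (-0.0559, 0.9978, -0.0080, -0.0359)
v' = (0.7820, 1.8640, -1.7780)
ω' = (1.5169, -0.9657, 0.3012)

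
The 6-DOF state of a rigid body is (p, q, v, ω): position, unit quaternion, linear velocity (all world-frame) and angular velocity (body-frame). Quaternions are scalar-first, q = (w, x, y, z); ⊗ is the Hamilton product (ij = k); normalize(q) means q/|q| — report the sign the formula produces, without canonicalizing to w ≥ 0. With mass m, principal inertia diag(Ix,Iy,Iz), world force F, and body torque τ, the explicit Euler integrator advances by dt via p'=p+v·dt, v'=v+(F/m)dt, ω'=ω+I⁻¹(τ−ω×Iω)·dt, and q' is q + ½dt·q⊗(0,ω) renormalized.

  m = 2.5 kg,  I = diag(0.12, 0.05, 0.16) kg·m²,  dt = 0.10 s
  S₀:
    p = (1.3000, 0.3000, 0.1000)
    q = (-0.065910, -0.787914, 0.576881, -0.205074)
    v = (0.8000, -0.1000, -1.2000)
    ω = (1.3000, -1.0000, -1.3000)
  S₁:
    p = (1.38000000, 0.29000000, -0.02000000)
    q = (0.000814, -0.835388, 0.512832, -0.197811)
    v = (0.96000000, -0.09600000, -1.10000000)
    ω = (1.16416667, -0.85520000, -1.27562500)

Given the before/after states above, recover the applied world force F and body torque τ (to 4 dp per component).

Δv = v₁−v₀ = (0.16000000, 0.00400000, 0.10000000)
F = m·Δv/dt = (4.0000, 0.1000, 2.5000)
ω₁ − ω₀ = (-0.13583333, 0.14480000, 0.02437500)
ω₀×(Iω₀) = (0.1430, 0.0676, 0.0910)
τ = I·(Δω/dt) + ω₀×(Iω₀) = (-0.0200, 0.1400, 0.1300)

F = (4.0000, 0.1000, 2.5000)
τ = (-0.0200, 0.1400, 0.1300)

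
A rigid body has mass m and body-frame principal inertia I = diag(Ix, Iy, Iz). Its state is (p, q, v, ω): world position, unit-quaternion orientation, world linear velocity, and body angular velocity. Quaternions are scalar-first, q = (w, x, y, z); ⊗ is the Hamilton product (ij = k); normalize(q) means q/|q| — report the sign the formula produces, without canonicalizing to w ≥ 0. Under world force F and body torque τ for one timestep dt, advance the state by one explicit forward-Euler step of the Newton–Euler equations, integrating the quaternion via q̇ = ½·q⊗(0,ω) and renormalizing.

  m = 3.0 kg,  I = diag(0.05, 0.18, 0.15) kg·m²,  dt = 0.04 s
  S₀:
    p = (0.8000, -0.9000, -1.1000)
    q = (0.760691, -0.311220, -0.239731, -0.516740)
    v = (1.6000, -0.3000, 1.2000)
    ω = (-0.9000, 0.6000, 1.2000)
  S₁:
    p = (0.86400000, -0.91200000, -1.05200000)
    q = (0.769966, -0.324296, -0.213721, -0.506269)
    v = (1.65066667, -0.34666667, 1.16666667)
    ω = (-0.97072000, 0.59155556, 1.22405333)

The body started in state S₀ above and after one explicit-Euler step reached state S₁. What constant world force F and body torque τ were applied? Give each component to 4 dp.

F = (3.8000, -3.5000, -2.5000)
τ = (-0.1100, 0.0700, 0.0200)

ω₁ − ω₀ = (-0.07072000, -0.00844444, 0.02405333)
I·α + gyro = (-0.1100, 0.0700, 0.0200)
Δv = v₁−v₀ = (0.05066667, -0.04666667, -0.03333333)
F = m·Δv/dt = (3.8000, -3.5000, -2.5000)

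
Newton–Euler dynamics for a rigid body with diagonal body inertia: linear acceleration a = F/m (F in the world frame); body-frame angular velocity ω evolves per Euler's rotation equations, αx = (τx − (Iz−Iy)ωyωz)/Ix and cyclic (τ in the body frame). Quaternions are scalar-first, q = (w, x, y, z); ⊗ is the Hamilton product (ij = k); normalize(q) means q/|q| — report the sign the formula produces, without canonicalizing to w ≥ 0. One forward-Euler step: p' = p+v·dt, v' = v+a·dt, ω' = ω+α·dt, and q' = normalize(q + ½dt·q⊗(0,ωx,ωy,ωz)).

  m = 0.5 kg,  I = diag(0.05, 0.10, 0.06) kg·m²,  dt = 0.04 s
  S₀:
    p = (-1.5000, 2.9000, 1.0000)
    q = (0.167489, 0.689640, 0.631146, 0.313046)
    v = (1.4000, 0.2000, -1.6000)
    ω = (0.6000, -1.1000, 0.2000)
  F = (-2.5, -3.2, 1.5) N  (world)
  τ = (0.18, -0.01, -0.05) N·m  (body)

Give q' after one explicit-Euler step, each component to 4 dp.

q' = (0.1718, 0.7008, 0.6283, 0.2909)

q⊗(0,ω) = (0.2178674, 0.5710732, -0.1343383, -1.1037938)
updated quaternion q' = (0.1718, 0.7008, 0.6283, 0.2909)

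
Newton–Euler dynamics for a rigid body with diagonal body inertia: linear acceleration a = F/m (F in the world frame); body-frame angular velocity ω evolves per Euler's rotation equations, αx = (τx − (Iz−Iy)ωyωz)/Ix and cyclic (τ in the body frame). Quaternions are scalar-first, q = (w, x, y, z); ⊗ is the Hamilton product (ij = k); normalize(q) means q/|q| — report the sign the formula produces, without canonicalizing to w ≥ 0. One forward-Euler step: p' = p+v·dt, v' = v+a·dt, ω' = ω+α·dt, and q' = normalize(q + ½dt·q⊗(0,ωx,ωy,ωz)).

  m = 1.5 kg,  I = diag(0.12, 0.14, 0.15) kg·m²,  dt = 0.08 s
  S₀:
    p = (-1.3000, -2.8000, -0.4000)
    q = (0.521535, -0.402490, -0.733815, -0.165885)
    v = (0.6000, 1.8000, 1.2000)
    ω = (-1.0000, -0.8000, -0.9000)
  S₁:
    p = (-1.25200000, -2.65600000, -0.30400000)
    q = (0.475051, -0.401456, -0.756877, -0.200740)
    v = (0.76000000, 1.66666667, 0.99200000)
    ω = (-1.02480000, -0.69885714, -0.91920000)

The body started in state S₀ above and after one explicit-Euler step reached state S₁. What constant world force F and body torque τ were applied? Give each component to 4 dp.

F = (3.0000, -2.5000, -3.9000)
τ = (-0.0300, 0.1500, -0.0200)

Δv = v₁−v₀ = (0.16000000, -0.13333333, -0.20800000)
m·(v₁−v₀)/dt = (3.0000, -2.5000, -3.9000)
rate change Δω = (-0.02480000, 0.10114286, -0.01920000)
gyro term ω₀×Iω₀ = (0.0072, -0.0270, 0.0160)
applied torque τ = (-0.0300, 0.1500, -0.0200)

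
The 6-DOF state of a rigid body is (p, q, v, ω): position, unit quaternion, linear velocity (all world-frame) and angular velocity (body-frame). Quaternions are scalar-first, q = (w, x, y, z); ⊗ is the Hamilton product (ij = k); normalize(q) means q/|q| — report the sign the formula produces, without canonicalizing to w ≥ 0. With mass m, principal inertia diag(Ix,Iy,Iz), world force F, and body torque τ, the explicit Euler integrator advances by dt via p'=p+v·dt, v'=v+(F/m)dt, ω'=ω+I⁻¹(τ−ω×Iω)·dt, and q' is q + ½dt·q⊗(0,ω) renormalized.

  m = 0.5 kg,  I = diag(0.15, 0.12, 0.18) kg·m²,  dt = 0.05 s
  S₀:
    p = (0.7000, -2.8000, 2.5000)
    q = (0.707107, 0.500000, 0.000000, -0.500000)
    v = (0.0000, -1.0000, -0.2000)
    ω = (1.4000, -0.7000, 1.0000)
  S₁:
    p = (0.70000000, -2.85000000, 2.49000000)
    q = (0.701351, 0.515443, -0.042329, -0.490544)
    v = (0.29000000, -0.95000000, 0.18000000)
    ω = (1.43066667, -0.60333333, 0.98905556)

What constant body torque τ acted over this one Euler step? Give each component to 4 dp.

τ = (0.0500, 0.1900, -0.0100)

rate change Δω = (0.03066667, 0.09666667, -0.01094444)
gyro term ω₀×Iω₀ = (-0.0420, -0.0420, 0.0294)
τ = I·(Δω/dt) + ω₀×(Iω₀) = (0.0500, 0.1900, -0.0100)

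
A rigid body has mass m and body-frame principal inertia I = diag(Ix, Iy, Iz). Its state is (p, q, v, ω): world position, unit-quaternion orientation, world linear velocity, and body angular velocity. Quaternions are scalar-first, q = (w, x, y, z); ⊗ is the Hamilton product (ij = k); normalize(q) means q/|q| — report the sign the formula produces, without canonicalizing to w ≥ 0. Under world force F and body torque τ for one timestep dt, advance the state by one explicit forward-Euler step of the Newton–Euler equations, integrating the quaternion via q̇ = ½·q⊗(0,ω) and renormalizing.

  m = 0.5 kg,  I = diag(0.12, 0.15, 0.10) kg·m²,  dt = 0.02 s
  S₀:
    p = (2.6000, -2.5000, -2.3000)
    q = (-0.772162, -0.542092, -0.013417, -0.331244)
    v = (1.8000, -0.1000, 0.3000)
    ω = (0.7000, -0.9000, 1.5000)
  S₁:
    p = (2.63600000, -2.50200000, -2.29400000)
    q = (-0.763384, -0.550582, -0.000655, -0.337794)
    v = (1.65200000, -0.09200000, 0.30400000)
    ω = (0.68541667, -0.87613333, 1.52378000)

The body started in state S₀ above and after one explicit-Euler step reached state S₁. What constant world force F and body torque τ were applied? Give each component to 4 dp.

F = (-3.7000, 0.2000, 0.1000)
τ = (-0.0200, 0.2000, 0.1000)

Δv = v₁−v₀ = (-0.14800000, 0.00800000, 0.00400000)
m·(v₁−v₀)/dt = (-3.7000, 0.2000, 0.1000)
rate change Δω = (-0.01458333, 0.02386667, 0.02378000)
precession coupling = (0.0675, 0.0210, -0.0189)
applied torque τ = (-0.0200, 0.2000, 0.1000)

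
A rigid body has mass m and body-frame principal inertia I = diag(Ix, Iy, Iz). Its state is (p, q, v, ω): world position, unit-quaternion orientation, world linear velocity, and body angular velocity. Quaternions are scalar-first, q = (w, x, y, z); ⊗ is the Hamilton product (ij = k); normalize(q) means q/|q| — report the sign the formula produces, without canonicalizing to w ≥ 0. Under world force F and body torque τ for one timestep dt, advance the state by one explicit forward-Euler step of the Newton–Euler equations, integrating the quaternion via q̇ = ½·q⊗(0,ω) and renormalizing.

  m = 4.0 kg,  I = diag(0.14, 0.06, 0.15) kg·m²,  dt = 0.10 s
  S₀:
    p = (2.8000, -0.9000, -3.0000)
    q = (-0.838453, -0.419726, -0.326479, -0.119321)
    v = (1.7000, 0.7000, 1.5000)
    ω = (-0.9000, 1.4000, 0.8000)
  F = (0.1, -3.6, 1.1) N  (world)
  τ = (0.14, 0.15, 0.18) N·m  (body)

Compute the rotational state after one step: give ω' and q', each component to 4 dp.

ω' = (-0.8720, 1.6380, 0.8528)
q' = (-0.8262, -0.3851, -0.3615, -0.1961)

ω×(Iω) gyroscopic = (0.1008, 0.0072, 0.1008)
(τ − ω×Iω)/I = (0.2800, 2.3800, 0.5280)
ω' = ω + α·dt = (-0.8720, 1.6380, 0.8528)
Hamilton product q⊗(0,ω) = (0.1747740, 0.6604739, -0.7306645, -1.5522099)
updated quaternion q' = (-0.8262, -0.3851, -0.3615, -0.1961)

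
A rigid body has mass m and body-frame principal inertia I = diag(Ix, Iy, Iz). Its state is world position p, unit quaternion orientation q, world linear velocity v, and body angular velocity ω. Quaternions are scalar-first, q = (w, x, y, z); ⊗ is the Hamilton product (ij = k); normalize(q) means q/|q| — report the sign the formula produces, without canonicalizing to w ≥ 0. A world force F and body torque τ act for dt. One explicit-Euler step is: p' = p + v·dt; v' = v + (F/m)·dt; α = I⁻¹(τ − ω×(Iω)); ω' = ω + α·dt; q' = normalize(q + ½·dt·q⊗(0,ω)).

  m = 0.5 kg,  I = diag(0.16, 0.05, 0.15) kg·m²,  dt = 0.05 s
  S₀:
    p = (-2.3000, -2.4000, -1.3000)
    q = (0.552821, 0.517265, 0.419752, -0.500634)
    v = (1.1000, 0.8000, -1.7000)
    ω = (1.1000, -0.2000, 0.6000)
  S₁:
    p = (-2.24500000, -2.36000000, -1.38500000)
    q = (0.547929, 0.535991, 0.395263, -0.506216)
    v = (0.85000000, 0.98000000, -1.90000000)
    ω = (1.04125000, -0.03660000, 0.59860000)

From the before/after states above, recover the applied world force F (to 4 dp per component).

F = (-2.5000, 1.8000, -2.0000)

v₁ − v₀ = (-0.25000000, 0.18000000, -0.20000000)
m·(v₁−v₀)/dt = (-2.5000, 1.8000, -2.0000)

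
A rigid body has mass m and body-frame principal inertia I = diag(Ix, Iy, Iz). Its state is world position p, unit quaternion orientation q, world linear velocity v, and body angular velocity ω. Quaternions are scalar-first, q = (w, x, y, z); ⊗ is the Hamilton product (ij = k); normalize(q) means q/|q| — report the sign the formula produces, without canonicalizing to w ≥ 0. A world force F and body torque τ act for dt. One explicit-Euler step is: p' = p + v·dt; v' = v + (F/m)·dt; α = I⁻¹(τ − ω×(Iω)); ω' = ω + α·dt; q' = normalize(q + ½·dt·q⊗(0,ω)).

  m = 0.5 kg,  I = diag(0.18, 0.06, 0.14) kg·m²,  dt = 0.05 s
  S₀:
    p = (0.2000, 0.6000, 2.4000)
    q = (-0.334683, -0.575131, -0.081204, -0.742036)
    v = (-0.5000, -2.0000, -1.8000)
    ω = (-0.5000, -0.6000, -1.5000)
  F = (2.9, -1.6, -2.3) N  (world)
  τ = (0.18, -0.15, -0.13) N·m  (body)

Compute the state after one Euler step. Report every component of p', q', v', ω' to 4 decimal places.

gyro term ω×Iω = (0.0720, 0.0300, -0.0360)
α = I⁻¹(τ − ω×Iω) = (0.6000, -3.0000, -0.6714)
new body rate ω' = (-0.4700, -0.7500, -1.5336)
Hamilton product q⊗(0,ω) = (-1.4493419, -0.1560741, -0.2908687, 0.8065011)
q + ½dt·q⊗(0,ω), renormalized = (-0.3706, -0.5785, -0.0884, -0.7212)
p' = p + v·dt = (0.1750, 0.5000, 2.3100)
v + (F/m)dt = (-0.2100, -2.1600, -2.0300)

p' = (0.1750, 0.5000, 2.3100)
q' = (-0.3706, -0.5785, -0.0884, -0.7212)
v' = (-0.2100, -2.1600, -2.0300)
ω' = (-0.4700, -0.7500, -1.5336)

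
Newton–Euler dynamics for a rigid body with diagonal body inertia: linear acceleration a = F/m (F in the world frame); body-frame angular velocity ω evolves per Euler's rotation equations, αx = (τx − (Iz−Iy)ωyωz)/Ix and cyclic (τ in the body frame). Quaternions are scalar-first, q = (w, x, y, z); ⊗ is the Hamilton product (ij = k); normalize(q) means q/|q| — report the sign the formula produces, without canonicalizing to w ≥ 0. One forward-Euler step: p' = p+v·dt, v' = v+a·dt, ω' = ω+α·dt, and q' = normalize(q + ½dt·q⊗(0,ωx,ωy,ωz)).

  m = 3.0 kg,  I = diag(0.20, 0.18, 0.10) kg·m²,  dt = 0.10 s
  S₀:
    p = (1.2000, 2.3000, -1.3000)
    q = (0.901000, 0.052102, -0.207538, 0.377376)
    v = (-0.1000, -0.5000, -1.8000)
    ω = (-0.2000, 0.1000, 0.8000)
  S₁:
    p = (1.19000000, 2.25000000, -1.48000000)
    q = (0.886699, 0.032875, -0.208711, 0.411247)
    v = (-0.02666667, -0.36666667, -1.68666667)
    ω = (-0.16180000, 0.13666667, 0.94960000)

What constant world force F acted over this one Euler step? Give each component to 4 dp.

F = (2.2000, 4.0000, 3.4000)

velocity change Δv = (0.07333333, 0.13333333, 0.11333333)
F = m·Δv/dt = (2.2000, 4.0000, 3.4000)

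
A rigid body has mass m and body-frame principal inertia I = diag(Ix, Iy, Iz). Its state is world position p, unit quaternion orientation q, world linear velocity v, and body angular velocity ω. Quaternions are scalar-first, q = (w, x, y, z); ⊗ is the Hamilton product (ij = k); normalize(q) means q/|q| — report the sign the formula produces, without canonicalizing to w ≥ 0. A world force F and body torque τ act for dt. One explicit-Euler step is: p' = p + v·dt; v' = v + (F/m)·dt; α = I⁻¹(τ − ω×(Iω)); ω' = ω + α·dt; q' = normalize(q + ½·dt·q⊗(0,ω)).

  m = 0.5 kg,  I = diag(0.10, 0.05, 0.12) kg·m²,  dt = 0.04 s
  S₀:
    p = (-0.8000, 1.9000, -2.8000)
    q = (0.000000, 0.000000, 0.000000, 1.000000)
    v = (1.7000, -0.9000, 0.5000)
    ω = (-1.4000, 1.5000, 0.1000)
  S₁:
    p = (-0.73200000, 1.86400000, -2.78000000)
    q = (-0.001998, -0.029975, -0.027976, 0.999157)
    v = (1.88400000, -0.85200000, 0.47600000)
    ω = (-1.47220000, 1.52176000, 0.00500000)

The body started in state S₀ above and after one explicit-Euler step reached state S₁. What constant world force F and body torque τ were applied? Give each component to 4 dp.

Δω = ω₁−ω₀ = (-0.07220000, 0.02176000, -0.09500000)
gyro term ω₀×Iω₀ = (0.0105, 0.0028, 0.1050)
applied torque τ = (-0.1700, 0.0300, -0.1800)
Δv = v₁−v₀ = (0.18400000, 0.04800000, -0.02400000)
applied force F = (2.3000, 0.6000, -0.3000)

F = (2.3000, 0.6000, -0.3000)
τ = (-0.1700, 0.0300, -0.1800)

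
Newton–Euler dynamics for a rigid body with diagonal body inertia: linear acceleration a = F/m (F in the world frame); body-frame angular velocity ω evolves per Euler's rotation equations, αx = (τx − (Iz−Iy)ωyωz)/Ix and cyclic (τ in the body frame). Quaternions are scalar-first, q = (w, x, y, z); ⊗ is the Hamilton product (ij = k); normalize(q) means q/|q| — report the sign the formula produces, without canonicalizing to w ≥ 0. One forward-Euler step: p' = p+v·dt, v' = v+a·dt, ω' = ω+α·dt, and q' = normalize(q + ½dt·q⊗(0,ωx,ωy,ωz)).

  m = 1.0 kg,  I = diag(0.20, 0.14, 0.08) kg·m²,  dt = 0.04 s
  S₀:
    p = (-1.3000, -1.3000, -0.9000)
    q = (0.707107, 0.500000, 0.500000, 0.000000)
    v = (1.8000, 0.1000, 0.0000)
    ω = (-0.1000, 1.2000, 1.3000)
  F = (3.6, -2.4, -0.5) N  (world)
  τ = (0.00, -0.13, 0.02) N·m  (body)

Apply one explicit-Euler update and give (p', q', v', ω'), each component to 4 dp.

p' = (-1.2280, -1.2960, -0.9000)
q' = (0.6957, 0.5113, 0.5037, 0.0314)
v' = (1.9440, 0.0040, -0.0200)
ω' = (-0.0813, 1.1673, 1.3064)

angular accel α = (0.4680, -0.8171, 0.1600)
ω + α·dt = (-0.0813, 1.1673, 1.3064)
q⊗(0,ω) = (-0.5500000, 0.5792893, 0.1985284, 1.5692391)
q + ½dt·q⊗(0,ω), renormalized = (0.6957, 0.5113, 0.5037, 0.0314)
linear accel F/m = (3.6000, -2.4000, -0.5000)
new position p' = (-1.2280, -1.2960, -0.9000)
new velocity v' = (1.9440, 0.0040, -0.0200)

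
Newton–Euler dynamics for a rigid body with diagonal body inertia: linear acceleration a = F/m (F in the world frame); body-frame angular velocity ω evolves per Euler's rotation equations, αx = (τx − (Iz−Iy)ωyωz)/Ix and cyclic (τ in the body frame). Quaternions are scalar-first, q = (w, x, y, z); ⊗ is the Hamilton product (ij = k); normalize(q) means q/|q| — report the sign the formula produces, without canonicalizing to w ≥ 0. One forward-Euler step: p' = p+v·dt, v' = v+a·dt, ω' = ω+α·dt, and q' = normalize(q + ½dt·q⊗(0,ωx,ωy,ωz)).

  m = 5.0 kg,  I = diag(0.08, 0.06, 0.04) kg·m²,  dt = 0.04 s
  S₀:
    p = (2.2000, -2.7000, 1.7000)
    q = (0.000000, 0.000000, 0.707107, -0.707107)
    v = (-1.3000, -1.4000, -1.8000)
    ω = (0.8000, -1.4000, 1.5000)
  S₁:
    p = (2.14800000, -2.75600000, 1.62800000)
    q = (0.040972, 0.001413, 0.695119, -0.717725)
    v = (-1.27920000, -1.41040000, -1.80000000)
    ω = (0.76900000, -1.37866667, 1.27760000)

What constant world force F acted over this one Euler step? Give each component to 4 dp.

velocity change Δv = (0.02080000, -0.01040000, 0.00000000)
F = m·Δv/dt = (2.6000, -1.3000, 0.0000)

F = (2.6000, -1.3000, 0.0000)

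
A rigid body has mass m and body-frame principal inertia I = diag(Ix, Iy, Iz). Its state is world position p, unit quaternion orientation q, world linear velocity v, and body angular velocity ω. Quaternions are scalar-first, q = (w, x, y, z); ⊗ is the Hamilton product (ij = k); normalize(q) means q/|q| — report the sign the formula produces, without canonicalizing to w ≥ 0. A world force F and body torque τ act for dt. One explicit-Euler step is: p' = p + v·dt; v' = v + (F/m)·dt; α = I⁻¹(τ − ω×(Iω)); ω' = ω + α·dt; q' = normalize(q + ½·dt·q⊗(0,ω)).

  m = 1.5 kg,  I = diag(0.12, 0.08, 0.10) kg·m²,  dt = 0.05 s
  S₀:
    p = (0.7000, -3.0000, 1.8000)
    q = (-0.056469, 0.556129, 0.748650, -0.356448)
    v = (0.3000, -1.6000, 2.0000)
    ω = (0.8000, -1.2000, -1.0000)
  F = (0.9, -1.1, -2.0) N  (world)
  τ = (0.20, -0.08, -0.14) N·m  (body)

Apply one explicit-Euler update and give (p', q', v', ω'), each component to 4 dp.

p' = p + v·dt = (0.7150, -3.0800, 1.9000)
new velocity v' = (0.3300, -1.6367, 1.9333)
ω×(Iω) gyroscopic = (0.0240, -0.0160, 0.0384)
angular accel α = (1.4667, -0.8000, -1.7840)
ω' = ω + α·dt = (0.8733, -1.2400, -1.0892)
2q̇ = q⊗(0,ω) = (0.0970288, -1.2215628, 0.3387334, -1.2098058)
updated quaternion q' = (-0.0540, 0.5251, 0.7564, -0.3863)

p' = (0.7150, -3.0800, 1.9000)
q' = (-0.0540, 0.5251, 0.7564, -0.3863)
v' = (0.3300, -1.6367, 1.9333)
ω' = (0.8733, -1.2400, -1.0892)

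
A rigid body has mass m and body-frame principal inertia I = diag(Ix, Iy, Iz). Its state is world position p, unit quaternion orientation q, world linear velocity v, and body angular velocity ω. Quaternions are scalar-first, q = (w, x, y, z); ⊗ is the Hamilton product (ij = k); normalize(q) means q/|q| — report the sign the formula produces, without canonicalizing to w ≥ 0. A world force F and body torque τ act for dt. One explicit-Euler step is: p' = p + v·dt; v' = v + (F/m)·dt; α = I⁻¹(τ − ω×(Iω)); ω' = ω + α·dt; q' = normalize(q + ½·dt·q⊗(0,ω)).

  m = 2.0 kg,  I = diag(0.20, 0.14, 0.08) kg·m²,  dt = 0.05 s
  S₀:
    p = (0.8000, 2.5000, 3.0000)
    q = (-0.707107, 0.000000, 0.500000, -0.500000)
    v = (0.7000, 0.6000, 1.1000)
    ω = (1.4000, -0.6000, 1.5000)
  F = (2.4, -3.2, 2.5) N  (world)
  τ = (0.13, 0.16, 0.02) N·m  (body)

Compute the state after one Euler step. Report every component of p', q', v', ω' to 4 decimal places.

gyro term ω×Iω = (0.0540, 0.2520, 0.0504)
(τ − ω×Iω)/I = (0.3800, -0.6571, -0.3800)
ω + α·dt = (1.4190, -0.6329, 1.4810)
2q̇ = q⊗(0,ω) = (1.0500000, -0.5399498, -0.2757358, -1.7606605)
updated quaternion q' = (-0.6799, -0.0135, 0.4924, -0.5432)
new position p' = (0.8350, 2.5300, 3.0550)
v + (F/m)dt = (0.7600, 0.5200, 1.1625)

p' = (0.8350, 2.5300, 3.0550)
q' = (-0.6799, -0.0135, 0.4924, -0.5432)
v' = (0.7600, 0.5200, 1.1625)
ω' = (1.4190, -0.6329, 1.4810)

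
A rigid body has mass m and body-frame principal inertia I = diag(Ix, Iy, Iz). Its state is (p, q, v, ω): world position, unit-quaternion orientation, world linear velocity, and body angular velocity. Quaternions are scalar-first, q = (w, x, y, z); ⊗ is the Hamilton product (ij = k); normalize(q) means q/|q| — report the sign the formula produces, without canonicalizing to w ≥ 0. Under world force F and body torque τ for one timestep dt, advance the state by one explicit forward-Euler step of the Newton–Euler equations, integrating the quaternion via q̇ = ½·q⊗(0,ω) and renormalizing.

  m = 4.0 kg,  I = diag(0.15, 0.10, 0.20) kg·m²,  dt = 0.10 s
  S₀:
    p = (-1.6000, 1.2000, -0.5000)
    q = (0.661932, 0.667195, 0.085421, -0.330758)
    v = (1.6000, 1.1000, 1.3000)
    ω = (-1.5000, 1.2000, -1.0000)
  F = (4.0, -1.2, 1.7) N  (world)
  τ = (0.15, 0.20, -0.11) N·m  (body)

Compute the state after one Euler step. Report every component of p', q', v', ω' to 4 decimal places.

p' = (-1.4400, 1.3100, -0.3700)
q' = (0.6863, 0.6294, 0.1822, -0.3156)
v' = (1.7000, 1.0700, 1.3425)
ω' = (-1.3200, 1.4750, -1.1000)

a = (1.0000, -0.3000, 0.4250)
p' = p + v·dt = (-1.4400, 1.3100, -0.3700)
new velocity v' = (1.7000, 1.0700, 1.3425)
ω×(Iω) gyroscopic = (-0.1200, -0.0750, 0.0900)
(τ − ω×Iω)/I = (1.8000, 2.7500, -1.0000)
new body rate ω' = (-1.3200, 1.4750, -1.1000)
Hamilton product q⊗(0,ω) = (0.5675293, -0.6814094, 1.9576504, 0.2668335)
q' = normalize(q + ½dt·q⊗(0,ω)) = (0.6863, 0.6294, 0.1822, -0.3156)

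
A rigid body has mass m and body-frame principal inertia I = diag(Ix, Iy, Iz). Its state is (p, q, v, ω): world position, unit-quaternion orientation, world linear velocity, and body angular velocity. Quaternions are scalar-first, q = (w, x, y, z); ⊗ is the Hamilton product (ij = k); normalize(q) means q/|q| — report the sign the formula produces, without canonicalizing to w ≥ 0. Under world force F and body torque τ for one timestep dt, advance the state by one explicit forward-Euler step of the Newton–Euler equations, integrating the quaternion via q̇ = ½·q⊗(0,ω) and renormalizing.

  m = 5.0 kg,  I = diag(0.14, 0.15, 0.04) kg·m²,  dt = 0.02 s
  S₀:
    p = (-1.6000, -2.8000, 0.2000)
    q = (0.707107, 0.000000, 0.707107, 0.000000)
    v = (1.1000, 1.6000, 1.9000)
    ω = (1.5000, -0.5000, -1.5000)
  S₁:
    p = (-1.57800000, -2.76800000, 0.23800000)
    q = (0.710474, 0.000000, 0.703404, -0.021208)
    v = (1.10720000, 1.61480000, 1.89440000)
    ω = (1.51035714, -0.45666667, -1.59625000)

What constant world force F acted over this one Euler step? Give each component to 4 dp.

F = (1.8000, 3.7000, -1.4000)

Δv = v₁−v₀ = (0.00720000, 0.01480000, -0.00560000)
m·(v₁−v₀)/dt = (1.8000, 3.7000, -1.4000)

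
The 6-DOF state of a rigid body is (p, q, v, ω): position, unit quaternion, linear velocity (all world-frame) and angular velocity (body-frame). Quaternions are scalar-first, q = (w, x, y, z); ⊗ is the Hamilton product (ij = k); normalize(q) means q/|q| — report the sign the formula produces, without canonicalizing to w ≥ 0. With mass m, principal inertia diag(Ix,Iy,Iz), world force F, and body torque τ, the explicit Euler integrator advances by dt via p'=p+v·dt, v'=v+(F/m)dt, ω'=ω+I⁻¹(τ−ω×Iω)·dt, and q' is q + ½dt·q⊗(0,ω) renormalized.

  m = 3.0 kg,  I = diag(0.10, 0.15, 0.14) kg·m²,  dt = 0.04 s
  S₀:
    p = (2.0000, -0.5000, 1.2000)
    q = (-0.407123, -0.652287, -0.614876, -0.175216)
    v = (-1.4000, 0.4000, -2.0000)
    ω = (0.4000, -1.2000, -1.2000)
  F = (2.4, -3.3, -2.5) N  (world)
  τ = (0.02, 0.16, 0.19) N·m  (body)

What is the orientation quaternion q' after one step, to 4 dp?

2q̇ = q⊗(0,ω) = (-0.6871956, 0.3647428, -0.3642832, 1.5172424)
updated quaternion q' = (-0.4206, -0.6446, -0.6218, -0.1448)

q' = (-0.4206, -0.6446, -0.6218, -0.1448)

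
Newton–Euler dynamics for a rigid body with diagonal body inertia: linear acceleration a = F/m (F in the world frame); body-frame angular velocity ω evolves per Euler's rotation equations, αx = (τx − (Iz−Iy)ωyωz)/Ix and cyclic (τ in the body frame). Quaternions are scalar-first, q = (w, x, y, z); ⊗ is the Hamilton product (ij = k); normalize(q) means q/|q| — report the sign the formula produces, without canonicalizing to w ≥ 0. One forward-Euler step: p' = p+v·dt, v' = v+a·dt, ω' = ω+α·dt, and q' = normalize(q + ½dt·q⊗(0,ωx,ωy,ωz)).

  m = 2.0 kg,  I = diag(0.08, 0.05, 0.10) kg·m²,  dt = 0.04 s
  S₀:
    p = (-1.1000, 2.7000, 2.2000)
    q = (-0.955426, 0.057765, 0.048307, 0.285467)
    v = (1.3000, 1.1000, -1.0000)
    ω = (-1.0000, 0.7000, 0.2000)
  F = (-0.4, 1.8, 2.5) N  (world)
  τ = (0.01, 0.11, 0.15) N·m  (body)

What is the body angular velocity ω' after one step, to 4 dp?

ω×(Iω) gyroscopic = (0.0070, 0.0040, 0.0210)
angular accel α = (0.0375, 2.1200, 1.2900)
new body rate ω' = (-0.9985, 0.7848, 0.2516)

ω' = (-0.9985, 0.7848, 0.2516)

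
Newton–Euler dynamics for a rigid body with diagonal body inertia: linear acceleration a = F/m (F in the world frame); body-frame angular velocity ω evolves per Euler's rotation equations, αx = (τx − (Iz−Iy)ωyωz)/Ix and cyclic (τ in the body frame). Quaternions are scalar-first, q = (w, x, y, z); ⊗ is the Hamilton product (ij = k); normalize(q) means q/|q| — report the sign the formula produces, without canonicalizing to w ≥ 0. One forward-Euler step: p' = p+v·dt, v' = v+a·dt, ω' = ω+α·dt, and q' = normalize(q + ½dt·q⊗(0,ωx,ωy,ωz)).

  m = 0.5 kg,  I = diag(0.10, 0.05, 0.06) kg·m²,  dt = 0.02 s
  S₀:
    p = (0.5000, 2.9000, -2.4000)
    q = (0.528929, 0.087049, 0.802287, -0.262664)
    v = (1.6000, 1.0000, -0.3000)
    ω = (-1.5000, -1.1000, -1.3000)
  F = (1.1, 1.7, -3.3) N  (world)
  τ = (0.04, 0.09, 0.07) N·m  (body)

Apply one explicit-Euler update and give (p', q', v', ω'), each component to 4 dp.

p' = (0.5320, 2.9200, -2.4060)
q' = (0.5355, 0.0658, 0.8013, -0.2584)
v' = (1.6440, 1.0680, -0.4320)
ω' = (-1.4949, -1.0952, -1.2492)

a = (2.2000, 3.4000, -6.6000)
p + v·dt = (0.5320, 2.9200, -2.4060)
v + (F/m)dt = (1.6440, 1.0680, -0.4320)
precession coupling ω×(Iω) = (0.0143, 0.0780, -0.0825)
(τ − ω×Iω)/I = (0.2570, 0.2400, 2.5417)
ω + α·dt = (-1.4949, -1.0952, -1.2492)
q⊗(0,ω) = (0.6716260, -2.1252970, -0.0746622, 0.4200689)
q + ½dt·q⊗(0,ω), renormalized = (0.5355, 0.0658, 0.8013, -0.2584)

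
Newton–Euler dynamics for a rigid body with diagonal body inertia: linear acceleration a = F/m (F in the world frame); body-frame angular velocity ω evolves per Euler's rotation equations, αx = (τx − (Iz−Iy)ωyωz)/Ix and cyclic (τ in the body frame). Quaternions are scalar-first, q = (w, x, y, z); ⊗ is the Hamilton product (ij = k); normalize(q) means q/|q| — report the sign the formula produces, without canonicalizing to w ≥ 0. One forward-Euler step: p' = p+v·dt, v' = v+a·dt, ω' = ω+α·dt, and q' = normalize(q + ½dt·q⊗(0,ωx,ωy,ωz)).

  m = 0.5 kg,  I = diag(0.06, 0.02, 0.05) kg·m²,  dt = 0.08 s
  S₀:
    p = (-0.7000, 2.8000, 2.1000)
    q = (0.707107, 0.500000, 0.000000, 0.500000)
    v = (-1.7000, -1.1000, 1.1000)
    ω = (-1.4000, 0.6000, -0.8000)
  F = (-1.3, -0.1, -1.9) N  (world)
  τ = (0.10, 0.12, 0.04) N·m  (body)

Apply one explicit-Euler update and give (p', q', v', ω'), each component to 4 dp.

(τ − ω×Iω)/I = (1.9067, 5.4400, 0.1280)
ω + α·dt = (-1.2475, 1.0352, -0.7898)
q⊗(0,ω) = (1.1000000, -1.2899498, 0.1242642, -0.2656856)
q + ½dt·q⊗(0,ω), renormalized = (0.7493, 0.4473, 0.0050, 0.4882)
new position p' = (-0.8360, 2.7120, 2.1880)
v' = v + a·dt = (-1.9080, -1.1160, 0.7960)

p' = (-0.8360, 2.7120, 2.1880)
q' = (0.7493, 0.4473, 0.0050, 0.4882)
v' = (-1.9080, -1.1160, 0.7960)
ω' = (-1.2475, 1.0352, -0.7898)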